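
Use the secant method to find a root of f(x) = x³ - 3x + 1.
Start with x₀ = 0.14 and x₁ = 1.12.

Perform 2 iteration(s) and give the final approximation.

f(x) = x³ - 3x + 1
x₀ = 0.14, x₁ = 1.12

Secant formula: x_{n+1} = x_n - f(x_n)(x_n - x_{n-1})/(f(x_n) - f(x_{n-1}))

Iteration 1:
  f(0.140000) = 0.582744
  f(1.120000) = -0.955072
  x_2 = 1.120000 - (-0.955072)×(1.120000 - 0.140000)/(-0.955072 - 0.582744)
       = 0.511364
Iteration 2:
  f(1.120000) = -0.955072
  f(0.511364) = -0.400373
  x_3 = 0.511364 - (-0.400373)×(0.511364 - 1.120000)/(-0.400373 - (-0.955072))
       = 0.072059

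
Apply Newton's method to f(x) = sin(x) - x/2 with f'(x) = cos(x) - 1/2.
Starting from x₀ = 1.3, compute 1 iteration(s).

f(x) = sin(x) - x/2
f'(x) = cos(x) - 1/2
x₀ = 1.3

Newton-Raphson formula: x_{n+1} = x_n - f(x_n)/f'(x_n)

Iteration 1:
  f(1.300000) = 0.313558
  f'(1.300000) = -0.232501
  x_1 = 1.300000 - 0.313558/(-0.232501) = 2.648631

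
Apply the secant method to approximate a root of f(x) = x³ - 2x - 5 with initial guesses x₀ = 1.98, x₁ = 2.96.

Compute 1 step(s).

f(x) = x³ - 2x - 5
x₀ = 1.98, x₁ = 2.96

Secant formula: x_{n+1} = x_n - f(x_n)(x_n - x_{n-1})/(f(x_n) - f(x_{n-1}))

Iteration 1:
  f(1.980000) = -1.197608
  f(2.960000) = 15.014336
  x_2 = 2.960000 - 15.014336×(2.960000 - 1.980000)/(15.014336 - (-1.197608))
       = 2.052395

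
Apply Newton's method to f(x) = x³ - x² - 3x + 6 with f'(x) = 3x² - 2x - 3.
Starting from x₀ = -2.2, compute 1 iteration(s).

f(x) = x³ - x² - 3x + 6
f'(x) = 3x² - 2x - 3
x₀ = -2.2

Newton-Raphson formula: x_{n+1} = x_n - f(x_n)/f'(x_n)

Iteration 1:
  f(-2.200000) = -2.888000
  f'(-2.200000) = 15.920000
  x_1 = -2.200000 - (-2.888000)/15.920000 = -2.018593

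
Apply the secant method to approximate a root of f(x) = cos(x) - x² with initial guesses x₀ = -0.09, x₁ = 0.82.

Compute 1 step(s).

f(x) = cos(x) - x²
x₀ = -0.09, x₁ = 0.82

Secant formula: x_{n+1} = x_n - f(x_n)(x_n - x_{n-1})/(f(x_n) - f(x_{n-1}))

Iteration 1:
  f(-0.090000) = 0.987853
  f(0.820000) = 0.009821
  x_2 = 0.820000 - 0.009821×(0.820000 - (-0.090000))/(0.009821 - 0.987853)
       = 0.829138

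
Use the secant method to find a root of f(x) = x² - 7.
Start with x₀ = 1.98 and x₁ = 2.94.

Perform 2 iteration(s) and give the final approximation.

f(x) = x² - 7
x₀ = 1.98, x₁ = 2.94

Secant formula: x_{n+1} = x_n - f(x_n)(x_n - x_{n-1})/(f(x_n) - f(x_{n-1}))

Iteration 1:
  f(1.980000) = -3.079600
  f(2.940000) = 1.643600
  x_2 = 2.940000 - 1.643600×(2.940000 - 1.980000)/(1.643600 - (-3.079600))
       = 2.605935
Iteration 2:
  f(2.940000) = 1.643600
  f(2.605935) = -0.209103
  x_3 = 2.605935 - (-0.209103)×(2.605935 - 2.940000)/(-0.209103 - 1.643600)
       = 2.643639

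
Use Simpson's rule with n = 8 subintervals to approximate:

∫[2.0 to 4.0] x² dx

f(x) = x²
a = 2.0, b = 4.0, n = 8
h = (b - a)/n = 0.250000

Simpson's rule: (h/3)[f(x₀) + 4f(x₁) + 2f(x₂) + ... + f(xₙ)]

x_0 = 2.0000, f(x_0) = 4.000000, coefficient = 1
x_1 = 2.2500, f(x_1) = 5.062500, coefficient = 4
x_2 = 2.5000, f(x_2) = 6.250000, coefficient = 2
x_3 = 2.7500, f(x_3) = 7.562500, coefficient = 4
x_4 = 3.0000, f(x_4) = 9.000000, coefficient = 2
x_5 = 3.2500, f(x_5) = 10.562500, coefficient = 4
x_6 = 3.5000, f(x_6) = 12.250000, coefficient = 2
x_7 = 3.7500, f(x_7) = 14.062500, coefficient = 4
x_8 = 4.0000, f(x_8) = 16.000000, coefficient = 1

I ≈ (0.250000/3) × 224.000000 = 18.666667
Exact value: 18.666667
Error: 0.000000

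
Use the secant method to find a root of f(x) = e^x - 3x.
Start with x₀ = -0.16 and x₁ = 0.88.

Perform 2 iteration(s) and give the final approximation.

f(x) = e^x - 3x
x₀ = -0.16, x₁ = 0.88

Secant formula: x_{n+1} = x_n - f(x_n)(x_n - x_{n-1})/(f(x_n) - f(x_{n-1}))

Iteration 1:
  f(-0.160000) = 1.332144
  f(0.880000) = -0.229100
  x_2 = 0.880000 - (-0.229100)×(0.880000 - (-0.160000))/(-0.229100 - 1.332144)
       = 0.727388
Iteration 2:
  f(0.880000) = -0.229100
  f(0.727388) = -0.112497
  x_3 = 0.727388 - (-0.112497)×(0.727388 - 0.880000)/(-0.112497 - (-0.229100))
       = 0.580152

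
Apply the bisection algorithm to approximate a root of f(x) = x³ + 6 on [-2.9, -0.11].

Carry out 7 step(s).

f(x) = x³ + 6
Initial interval: [-2.9, -0.11]

Iteration 1:
  c_1 = (-2.900000 + (-0.110000))/2 = -1.505000
  f(c_1) = f(-1.505000) = 2.591137
  f(a) × f(c) < 0, new interval: [-2.900000, -1.505000]
Iteration 2:
  c_2 = (-2.900000 + (-1.505000))/2 = -2.202500
  f(c_2) = f(-2.202500) = -4.684341
  f(a) × f(c) ≥ 0, new interval: [-2.202500, -1.505000]
Iteration 3:
  c_3 = (-2.202500 + (-1.505000))/2 = -1.853750
  f(c_3) = f(-1.853750) = -0.370206
  f(a) × f(c) ≥ 0, new interval: [-1.853750, -1.505000]
Iteration 4:
  c_4 = (-1.853750 + (-1.505000))/2 = -1.679375
  f(c_4) = f(-1.679375) = 1.263658
  f(a) × f(c) < 0, new interval: [-1.853750, -1.679375]
Iteration 5:
  c_5 = (-1.853750 + (-1.679375))/2 = -1.766562
  f(c_5) = f(-1.766562) = 0.487012
  f(a) × f(c) < 0, new interval: [-1.853750, -1.766562]
Iteration 6:
  c_6 = (-1.853750 + (-1.766562))/2 = -1.810156
  f(c_6) = f(-1.810156) = 0.068723
  f(a) × f(c) < 0, new interval: [-1.853750, -1.810156]
Iteration 7:
  c_7 = (-1.853750 + (-1.810156))/2 = -1.831953
  f(c_7) = f(-1.831953) = -0.148130
  f(a) × f(c) ≥ 0, new interval: [-1.831953, -1.810156]

After 7 iteration(s), the approximation is c_7 = -1.831953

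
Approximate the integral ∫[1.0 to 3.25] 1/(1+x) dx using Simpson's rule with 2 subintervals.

f(x) = 1/(1+x)
a = 1.0, b = 3.25, n = 2
h = (b - a)/n = 1.125000

Simpson's rule: (h/3)[f(x₀) + 4f(x₁) + 2f(x₂) + ... + f(xₙ)]

x_0 = 1.0000, f(x_0) = 0.500000, coefficient = 1
x_1 = 2.1250, f(x_1) = 0.320000, coefficient = 4
x_2 = 3.2500, f(x_2) = 0.235294, coefficient = 1

I ≈ (1.125000/3) × 2.015294 = 0.755735
Exact value: 0.753772
Error: 0.001963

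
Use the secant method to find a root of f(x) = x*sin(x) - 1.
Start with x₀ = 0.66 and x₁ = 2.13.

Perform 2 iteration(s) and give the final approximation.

f(x) = x*sin(x) - 1
x₀ = 0.66, x₁ = 2.13

Secant formula: x_{n+1} = x_n - f(x_n)(x_n - x_{n-1})/(f(x_n) - f(x_{n-1}))

Iteration 1:
  f(0.660000) = -0.595343
  f(2.130000) = 0.805554
  x_2 = 2.130000 - 0.805554×(2.130000 - 0.660000)/(0.805554 - (-0.595343))
       = 1.284710
Iteration 2:
  f(2.130000) = 0.805554
  f(1.284710) = 0.232494
  x_3 = 1.284710 - 0.232494×(1.284710 - 2.130000)/(0.232494 - 0.805554)
       = 0.941771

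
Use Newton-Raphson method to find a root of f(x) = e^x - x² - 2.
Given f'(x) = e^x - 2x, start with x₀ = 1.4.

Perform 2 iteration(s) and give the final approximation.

f(x) = e^x - x² - 2
f'(x) = e^x - 2x
x₀ = 1.4

Newton-Raphson formula: x_{n+1} = x_n - f(x_n)/f'(x_n)

Iteration 1:
  f(1.400000) = 0.095200
  f'(1.400000) = 1.255200
  x_1 = 1.400000 - 0.095200/1.255200 = 1.324156
Iteration 2:
  f(1.324156) = 0.005622
  f'(1.324156) = 1.110699
  x_2 = 1.324156 - 0.005622/1.110699 = 1.319094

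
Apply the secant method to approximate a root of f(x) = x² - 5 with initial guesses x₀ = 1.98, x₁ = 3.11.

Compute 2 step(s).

f(x) = x² - 5
x₀ = 1.98, x₁ = 3.11

Secant formula: x_{n+1} = x_n - f(x_n)(x_n - x_{n-1})/(f(x_n) - f(x_{n-1}))

Iteration 1:
  f(1.980000) = -1.079600
  f(3.110000) = 4.672100
  x_2 = 3.110000 - 4.672100×(3.110000 - 1.980000)/(4.672100 - (-1.079600))
       = 2.192102
Iteration 2:
  f(3.110000) = 4.672100
  f(2.192102) = -0.194688
  x_3 = 2.192102 - (-0.194688)×(2.192102 - 3.110000)/(-0.194688 - 4.672100)
       = 2.228821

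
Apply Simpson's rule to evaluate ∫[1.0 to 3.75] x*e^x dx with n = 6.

f(x) = x*e^x
a = 1.0, b = 3.75, n = 6
h = (b - a)/n = 0.458333

Simpson's rule: (h/3)[f(x₀) + 4f(x₁) + 2f(x₂) + ... + f(xₙ)]

x_0 = 1.0000, f(x_0) = 2.718282, coefficient = 1
x_1 = 1.4583, f(x_1) = 6.269067, coefficient = 4
x_2 = 1.9167, f(x_2) = 13.029998, coefficient = 2
x_3 = 2.3750, f(x_3) = 25.533656, coefficient = 4
x_4 = 2.8333, f(x_4) = 48.172446, coefficient = 2
x_5 = 3.2917, f(x_5) = 88.505145, coefficient = 4
x_6 = 3.7500, f(x_6) = 159.454058, coefficient = 1

I ≈ (0.458333/3) × 765.808703 = 116.998552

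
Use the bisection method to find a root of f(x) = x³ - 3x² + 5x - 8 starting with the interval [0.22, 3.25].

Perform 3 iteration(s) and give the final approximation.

f(x) = x³ - 3x² + 5x - 8
Initial interval: [0.22, 3.25]

Iteration 1:
  c_1 = (0.220000 + 3.250000)/2 = 1.735000
  f(c_1) = f(1.735000) = -3.132935
  f(a) × f(c) ≥ 0, new interval: [1.735000, 3.250000]
Iteration 2:
  c_2 = (1.735000 + 3.250000)/2 = 2.492500
  f(c_2) = f(2.492500) = 1.309628
  f(a) × f(c) < 0, new interval: [1.735000, 2.492500]
Iteration 3:
  c_3 = (1.735000 + 2.492500)/2 = 2.113750
  f(c_3) = f(2.113750) = -1.390961
  f(a) × f(c) ≥ 0, new interval: [2.113750, 2.492500]

After 3 iteration(s), the approximation is c_3 = 2.113750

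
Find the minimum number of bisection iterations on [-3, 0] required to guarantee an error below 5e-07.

We need (b-a)/2^n ≤ 5e-07
(0 - (-3))/2^n ≤ 5e-07
3/2^n ≤ 5e-07
2^n ≥ 6000000
n ≥ log₂(6000000) = 22.52
n ≥ 23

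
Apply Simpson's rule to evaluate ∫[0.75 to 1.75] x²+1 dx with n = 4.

f(x) = x²+1
a = 0.75, b = 1.75, n = 4
h = (b - a)/n = 0.250000

Simpson's rule: (h/3)[f(x₀) + 4f(x₁) + 2f(x₂) + ... + f(xₙ)]

x_0 = 0.7500, f(x_0) = 1.562500, coefficient = 1
x_1 = 1.0000, f(x_1) = 2.000000, coefficient = 4
x_2 = 1.2500, f(x_2) = 2.562500, coefficient = 2
x_3 = 1.5000, f(x_3) = 3.250000, coefficient = 4
x_4 = 1.7500, f(x_4) = 4.062500, coefficient = 1

I ≈ (0.250000/3) × 31.750000 = 2.645833
Exact value: 2.645833
Error: 0.000000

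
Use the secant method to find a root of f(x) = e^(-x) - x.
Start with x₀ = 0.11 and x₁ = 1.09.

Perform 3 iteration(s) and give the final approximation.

f(x) = e^(-x) - x
x₀ = 0.11, x₁ = 1.09

Secant formula: x_{n+1} = x_n - f(x_n)(x_n - x_{n-1})/(f(x_n) - f(x_{n-1}))

Iteration 1:
  f(0.110000) = 0.785834
  f(1.090000) = -0.753784
  x_2 = 1.090000 - (-0.753784)×(1.090000 - 0.110000)/(-0.753784 - 0.785834)
       = 0.610200
Iteration 2:
  f(1.090000) = -0.753784
  f(0.610200) = -0.066959
  x_3 = 0.610200 - (-0.066959)×(0.610200 - 1.090000)/(-0.066959 - (-0.753784))
       = 0.563425
Iteration 3:
  f(0.610200) = -0.066959
  f(0.563425) = 0.005831
  x_4 = 0.563425 - 0.005831×(0.563425 - 0.610200)/(0.005831 - (-0.066959))
       = 0.567172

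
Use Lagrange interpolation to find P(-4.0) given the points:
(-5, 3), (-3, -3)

Lagrange interpolation formula:
P(x) = Σ yᵢ × Lᵢ(x)
where Lᵢ(x) = Π_{j≠i} (x - xⱼ)/(xᵢ - xⱼ)

L_0(-4.0) = (-4.0 - (-3))/(-5 - (-3)) = 0.500000
L_1(-4.0) = (-4.0 - (-5))/(-3 - (-5)) = 0.500000

P(-4.0) = 3×L_0(-4.0) + (-3)×L_1(-4.0)
P(-4.0) = 0.000000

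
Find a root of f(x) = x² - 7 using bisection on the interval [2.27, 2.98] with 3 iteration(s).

f(x) = x² - 7
Initial interval: [2.27, 2.98]

Iteration 1:
  c_1 = (2.270000 + 2.980000)/2 = 2.625000
  f(c_1) = f(2.625000) = -0.109375
  f(a) × f(c) ≥ 0, new interval: [2.625000, 2.980000]
Iteration 2:
  c_2 = (2.625000 + 2.980000)/2 = 2.802500
  f(c_2) = f(2.802500) = 0.854006
  f(a) × f(c) < 0, new interval: [2.625000, 2.802500]
Iteration 3:
  c_3 = (2.625000 + 2.802500)/2 = 2.713750
  f(c_3) = f(2.713750) = 0.364439
  f(a) × f(c) < 0, new interval: [2.625000, 2.713750]

After 3 iteration(s), the approximation is c_3 = 2.713750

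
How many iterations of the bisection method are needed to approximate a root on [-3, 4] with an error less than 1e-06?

We need (b-a)/2^n ≤ 1e-06
(4 - (-3))/2^n ≤ 1e-06
7/2^n ≤ 1e-06
2^n ≥ 7000000
n ≥ log₂(7000000) = 22.74
n ≥ 23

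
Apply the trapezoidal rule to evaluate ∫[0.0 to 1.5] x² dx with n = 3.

f(x) = x²
a = 0.0, b = 1.5, n = 3
h = (b - a)/n = 0.500000

Trapezoidal rule: (h/2)[f(x₀) + 2f(x₁) + 2f(x₂) + ... + f(xₙ)]

x_0 = 0.0000, f(x_0) = 0.000000, coefficient = 1
x_1 = 0.5000, f(x_1) = 0.250000, coefficient = 2
x_2 = 1.0000, f(x_2) = 1.000000, coefficient = 2
x_3 = 1.5000, f(x_3) = 2.250000, coefficient = 1

I ≈ (0.500000/2) × 4.750000 = 1.187500
Exact value: 1.125000
Error: 0.062500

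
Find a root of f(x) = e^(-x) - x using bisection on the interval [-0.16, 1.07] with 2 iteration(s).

f(x) = e^(-x) - x
Initial interval: [-0.16, 1.07]

Iteration 1:
  c_1 = (-0.160000 + 1.070000)/2 = 0.455000
  f(c_1) = f(0.455000) = 0.179448
  f(a) × f(c) ≥ 0, new interval: [0.455000, 1.070000]
Iteration 2:
  c_2 = (0.455000 + 1.070000)/2 = 0.762500
  f(c_2) = f(0.762500) = -0.296001
  f(a) × f(c) < 0, new interval: [0.455000, 0.762500]

After 2 iteration(s), the approximation is c_2 = 0.762500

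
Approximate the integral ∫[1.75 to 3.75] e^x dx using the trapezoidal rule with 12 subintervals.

f(x) = e^x
a = 1.75, b = 3.75, n = 12
h = (b - a)/n = 0.166667

Trapezoidal rule: (h/2)[f(x₀) + 2f(x₁) + 2f(x₂) + ... + f(xₙ)]

x_0 = 1.7500, f(x_0) = 5.754603, coefficient = 1
x_1 = 1.9167, f(x_1) = 6.798260, coefficient = 2
x_2 = 2.0833, f(x_2) = 8.031195, coefficient = 2
x_3 = 2.2500, f(x_3) = 9.487736, coefficient = 2
x_4 = 2.4167, f(x_4) = 11.208436, coefficient = 2
x_5 = 2.5833, f(x_5) = 13.241202, coefficient = 2
x_6 = 2.7500, f(x_6) = 15.642632, coefficient = 2
x_7 = 2.9167, f(x_7) = 18.479586, coefficient = 2
x_8 = 3.0833, f(x_8) = 21.831051, coefficient = 2
x_9 = 3.2500, f(x_9) = 25.790340, coefficient = 2
x_10 = 3.4167, f(x_10) = 30.467687, coefficient = 2
x_11 = 3.5833, f(x_11) = 35.993319, coefficient = 2
x_12 = 3.7500, f(x_12) = 42.521082, coefficient = 1

I ≈ (0.166667/2) × 442.218570 = 36.851548
Exact value: 36.766479
Error: 0.085068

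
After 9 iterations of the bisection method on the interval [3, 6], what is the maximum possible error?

Bisection error bound: |error| ≤ (b-a)/2^n
|error| ≤ (6 - 3)/2^9 = 3/2^9
|error| ≤ 0.0058593750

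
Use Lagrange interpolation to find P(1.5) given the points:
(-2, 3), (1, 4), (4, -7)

Lagrange interpolation formula:
P(x) = Σ yᵢ × Lᵢ(x)
where Lᵢ(x) = Π_{j≠i} (x - xⱼ)/(xᵢ - xⱼ)

L_0(1.5) = (1.5 - 1)/(-2 - 1) × (1.5 - 4)/(-2 - 4) = -0.069444
L_1(1.5) = (1.5 - (-2))/(1 - (-2)) × (1.5 - 4)/(1 - 4) = 0.972222
L_2(1.5) = (1.5 - (-2))/(4 - (-2)) × (1.5 - 1)/(4 - 1) = 0.097222

P(1.5) = 3×L_0(1.5) + 4×L_1(1.5) + (-7)×L_2(1.5)
P(1.5) = 3.000000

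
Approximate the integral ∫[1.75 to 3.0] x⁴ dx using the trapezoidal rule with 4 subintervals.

f(x) = x⁴
a = 1.75, b = 3.0, n = 4
h = (b - a)/n = 0.312500

Trapezoidal rule: (h/2)[f(x₀) + 2f(x₁) + 2f(x₂) + ... + f(xₙ)]

x_0 = 1.7500, f(x_0) = 9.378906, coefficient = 1
x_1 = 2.0625, f(x_1) = 18.095718, coefficient = 2
x_2 = 2.3750, f(x_2) = 31.816650, coefficient = 2
x_3 = 2.6875, f(x_3) = 52.166763, coefficient = 2
x_4 = 3.0000, f(x_4) = 81.000000, coefficient = 1

I ≈ (0.312500/2) × 294.537170 = 46.021433
Exact value: 45.317383
Error: 0.704050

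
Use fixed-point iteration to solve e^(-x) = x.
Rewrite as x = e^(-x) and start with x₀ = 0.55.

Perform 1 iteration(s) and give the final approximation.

Equation: e^(-x) = x
Fixed-point form: x = e^(-x)
x₀ = 0.55

x_1 = g(0.550000) = 0.576950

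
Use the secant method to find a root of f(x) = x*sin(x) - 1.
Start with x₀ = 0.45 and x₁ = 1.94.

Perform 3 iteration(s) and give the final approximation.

f(x) = x*sin(x) - 1
x₀ = 0.45, x₁ = 1.94

Secant formula: x_{n+1} = x_n - f(x_n)(x_n - x_{n-1})/(f(x_n) - f(x_{n-1}))

Iteration 1:
  f(0.450000) = -0.804266
  f(1.940000) = 0.809273
  x_2 = 1.940000 - 0.809273×(1.940000 - 0.450000)/(0.809273 - (-0.804266))
       = 1.192688
Iteration 2:
  f(1.940000) = 0.809273
  f(1.192688) = 0.108442
  x_3 = 1.192688 - 0.108442×(1.192688 - 1.940000)/(0.108442 - 0.809273)
       = 1.077054
Iteration 3:
  f(1.192688) = 0.108442
  f(1.077054) = -0.051584
  x_4 = 1.077054 - (-0.051584)×(1.077054 - 1.192688)/(-0.051584 - 0.108442)
       = 1.114328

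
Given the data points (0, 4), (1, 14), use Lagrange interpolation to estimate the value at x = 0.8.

Lagrange interpolation formula:
P(x) = Σ yᵢ × Lᵢ(x)
where Lᵢ(x) = Π_{j≠i} (x - xⱼ)/(xᵢ - xⱼ)

L_0(0.8) = (0.8 - 1)/(0 - 1) = 0.200000
L_1(0.8) = (0.8 - 0)/(1 - 0) = 0.800000

P(0.8) = 4×L_0(0.8) + 14×L_1(0.8)
P(0.8) = 12.000000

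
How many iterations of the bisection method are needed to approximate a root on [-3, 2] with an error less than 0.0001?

We need (b-a)/2^n ≤ 0.0001
(2 - (-3))/2^n ≤ 0.0001
5/2^n ≤ 0.0001
2^n ≥ 50000
n ≥ log₂(50000) = 15.61
n ≥ 16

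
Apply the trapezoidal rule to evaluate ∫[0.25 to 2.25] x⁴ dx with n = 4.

f(x) = x⁴
a = 0.25, b = 2.25, n = 4
h = (b - a)/n = 0.500000

Trapezoidal rule: (h/2)[f(x₀) + 2f(x₁) + 2f(x₂) + ... + f(xₙ)]

x_0 = 0.2500, f(x_0) = 0.003906, coefficient = 1
x_1 = 0.7500, f(x_1) = 0.316406, coefficient = 2
x_2 = 1.2500, f(x_2) = 2.441406, coefficient = 2
x_3 = 1.7500, f(x_3) = 9.378906, coefficient = 2
x_4 = 2.2500, f(x_4) = 25.628906, coefficient = 1

I ≈ (0.500000/2) × 49.906250 = 12.476562
Exact value: 11.532812
Error: 0.943750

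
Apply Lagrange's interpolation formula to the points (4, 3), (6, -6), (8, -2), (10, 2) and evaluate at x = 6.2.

Lagrange interpolation formula:
P(x) = Σ yᵢ × Lᵢ(x)
where Lᵢ(x) = Π_{j≠i} (x - xⱼ)/(xᵢ - xⱼ)

L_0(6.2) = (6.2 - 6)/(4 - 6) × (6.2 - 8)/(4 - 8) × (6.2 - 10)/(4 - 10) = -0.028500
L_1(6.2) = (6.2 - 4)/(6 - 4) × (6.2 - 8)/(6 - 8) × (6.2 - 10)/(6 - 10) = 0.940500
L_2(6.2) = (6.2 - 4)/(8 - 4) × (6.2 - 6)/(8 - 6) × (6.2 - 10)/(8 - 10) = 0.104500
L_3(6.2) = (6.2 - 4)/(10 - 4) × (6.2 - 6)/(10 - 6) × (6.2 - 8)/(10 - 8) = -0.016500

P(6.2) = 3×L_0(6.2) + (-6)×L_1(6.2) + (-2)×L_2(6.2) + 2×L_3(6.2)
P(6.2) = -5.970500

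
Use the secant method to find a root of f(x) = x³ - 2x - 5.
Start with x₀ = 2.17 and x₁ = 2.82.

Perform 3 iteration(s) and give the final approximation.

f(x) = x³ - 2x - 5
x₀ = 2.17, x₁ = 2.82

Secant formula: x_{n+1} = x_n - f(x_n)(x_n - x_{n-1})/(f(x_n) - f(x_{n-1}))

Iteration 1:
  f(2.170000) = 0.878313
  f(2.820000) = 11.785768
  x_2 = 2.820000 - 11.785768×(2.820000 - 2.170000)/(11.785768 - 0.878313)
       = 2.117659
Iteration 2:
  f(2.820000) = 11.785768
  f(2.117659) = 0.261285
  x_3 = 2.117659 - 0.261285×(2.117659 - 2.820000)/(0.261285 - 11.785768)
       = 2.101736
Iteration 3:
  f(2.117659) = 0.261285
  f(2.101736) = 0.080512
  x_4 = 2.101736 - 0.080512×(2.101736 - 2.117659)/(0.080512 - 0.261285)
       = 2.094644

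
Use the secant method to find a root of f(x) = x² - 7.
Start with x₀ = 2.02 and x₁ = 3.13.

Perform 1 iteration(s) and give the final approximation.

f(x) = x² - 7
x₀ = 2.02, x₁ = 3.13

Secant formula: x_{n+1} = x_n - f(x_n)(x_n - x_{n-1})/(f(x_n) - f(x_{n-1}))

Iteration 1:
  f(2.020000) = -2.919600
  f(3.130000) = 2.796900
  x_2 = 3.130000 - 2.796900×(3.130000 - 2.020000)/(2.796900 - (-2.919600))
       = 2.586913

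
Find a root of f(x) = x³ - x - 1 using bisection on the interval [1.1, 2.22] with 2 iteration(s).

f(x) = x³ - x - 1
Initial interval: [1.1, 2.22]

Iteration 1:
  c_1 = (1.100000 + 2.220000)/2 = 1.660000
  f(c_1) = f(1.660000) = 1.914296
  f(a) × f(c) < 0, new interval: [1.100000, 1.660000]
Iteration 2:
  c_2 = (1.100000 + 1.660000)/2 = 1.380000
  f(c_2) = f(1.380000) = 0.248072
  f(a) × f(c) < 0, new interval: [1.100000, 1.380000]

After 2 iteration(s), the approximation is c_2 = 1.380000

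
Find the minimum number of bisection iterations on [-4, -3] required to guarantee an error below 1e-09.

We need (b-a)/2^n ≤ 1e-09
(-3 - (-4))/2^n ≤ 1e-09
1/2^n ≤ 1e-09
2^n ≥ 1000000000
n ≥ log₂(1000000000) = 29.90
n ≥ 30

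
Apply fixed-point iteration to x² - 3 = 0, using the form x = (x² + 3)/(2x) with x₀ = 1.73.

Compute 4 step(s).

Equation: x² - 3 = 0
Fixed-point form: x = (x² + 3)/(2x)
x₀ = 1.73

x_1 = g(1.730000) = 1.732052
x_2 = g(1.732052) = 1.732051
x_3 = g(1.732051) = 1.732051
x_4 = g(1.732051) = 1.732051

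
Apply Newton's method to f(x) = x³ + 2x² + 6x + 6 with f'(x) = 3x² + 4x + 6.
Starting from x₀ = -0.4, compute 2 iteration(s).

f(x) = x³ + 2x² + 6x + 6
f'(x) = 3x² + 4x + 6
x₀ = -0.4

Newton-Raphson formula: x_{n+1} = x_n - f(x_n)/f'(x_n)

Iteration 1:
  f(-0.400000) = 3.856000
  f'(-0.400000) = 4.880000
  x_1 = -0.400000 - 3.856000/4.880000 = -1.190164
Iteration 2:
  f(-1.190164) = 0.006141
  f'(-1.190164) = 5.488815
  x_2 = -1.190164 - 0.006141/5.488815 = -1.191283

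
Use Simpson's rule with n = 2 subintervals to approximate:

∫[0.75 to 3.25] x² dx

f(x) = x²
a = 0.75, b = 3.25, n = 2
h = (b - a)/n = 1.250000

Simpson's rule: (h/3)[f(x₀) + 4f(x₁) + 2f(x₂) + ... + f(xₙ)]

x_0 = 0.7500, f(x_0) = 0.562500, coefficient = 1
x_1 = 2.0000, f(x_1) = 4.000000, coefficient = 4
x_2 = 3.2500, f(x_2) = 10.562500, coefficient = 1

I ≈ (1.250000/3) × 27.125000 = 11.302083
Exact value: 11.302083
Error: 0.000000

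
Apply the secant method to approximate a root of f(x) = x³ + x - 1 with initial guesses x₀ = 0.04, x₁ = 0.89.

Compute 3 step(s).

f(x) = x³ + x - 1
x₀ = 0.04, x₁ = 0.89

Secant formula: x_{n+1} = x_n - f(x_n)(x_n - x_{n-1})/(f(x_n) - f(x_{n-1}))

Iteration 1:
  f(0.040000) = -0.959936
  f(0.890000) = 0.594969
  x_2 = 0.890000 - 0.594969×(0.890000 - 0.040000)/(0.594969 - (-0.959936))
       = 0.564756
Iteration 2:
  f(0.890000) = 0.594969
  f(0.564756) = -0.255116
  x_3 = 0.564756 - (-0.255116)×(0.564756 - 0.890000)/(-0.255116 - 0.594969)
       = 0.662364
Iteration 3:
  f(0.564756) = -0.255116
  f(0.662364) = -0.047040
  x_4 = 0.662364 - (-0.047040)×(0.662364 - 0.564756)/(-0.047040 - (-0.255116))
       = 0.684430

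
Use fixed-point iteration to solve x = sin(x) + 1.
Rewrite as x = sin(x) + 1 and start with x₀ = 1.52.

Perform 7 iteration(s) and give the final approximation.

Equation: x = sin(x) + 1
Fixed-point form: x = sin(x) + 1
x₀ = 1.52

x_1 = g(1.520000) = 1.998710
x_2 = g(1.998710) = 1.909833
x_3 = g(1.909833) = 1.943075
x_4 = g(1.943075) = 1.931501
x_5 = g(1.931501) = 1.935648
x_6 = g(1.935648) = 1.934177
x_7 = g(1.934177) = 1.934701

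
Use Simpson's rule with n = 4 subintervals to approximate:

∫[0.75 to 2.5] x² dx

f(x) = x²
a = 0.75, b = 2.5, n = 4
h = (b - a)/n = 0.437500

Simpson's rule: (h/3)[f(x₀) + 4f(x₁) + 2f(x₂) + ... + f(xₙ)]

x_0 = 0.7500, f(x_0) = 0.562500, coefficient = 1
x_1 = 1.1875, f(x_1) = 1.410156, coefficient = 4
x_2 = 1.6250, f(x_2) = 2.640625, coefficient = 2
x_3 = 2.0625, f(x_3) = 4.253906, coefficient = 4
x_4 = 2.5000, f(x_4) = 6.250000, coefficient = 1

I ≈ (0.437500/3) × 34.750000 = 5.067708
Exact value: 5.067708
Error: 0.000000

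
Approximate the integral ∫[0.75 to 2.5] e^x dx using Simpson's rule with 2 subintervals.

f(x) = e^x
a = 0.75, b = 2.5, n = 2
h = (b - a)/n = 0.875000

Simpson's rule: (h/3)[f(x₀) + 4f(x₁) + 2f(x₂) + ... + f(xₙ)]

x_0 = 0.7500, f(x_0) = 2.117000, coefficient = 1
x_1 = 1.6250, f(x_1) = 5.078419, coefficient = 4
x_2 = 2.5000, f(x_2) = 12.182494, coefficient = 1

I ≈ (0.875000/3) × 34.613170 = 10.095508
Exact value: 10.065494
Error: 0.030014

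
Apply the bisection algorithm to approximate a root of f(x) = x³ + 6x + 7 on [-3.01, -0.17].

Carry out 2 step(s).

f(x) = x³ + 6x + 7
Initial interval: [-3.01, -0.17]

Iteration 1:
  c_1 = (-3.010000 + (-0.170000))/2 = -1.590000
  f(c_1) = f(-1.590000) = -6.559679
  f(a) × f(c) ≥ 0, new interval: [-1.590000, -0.170000]
Iteration 2:
  c_2 = (-1.590000 + (-0.170000))/2 = -0.880000
  f(c_2) = f(-0.880000) = 1.038528
  f(a) × f(c) < 0, new interval: [-1.590000, -0.880000]

After 2 iteration(s), the approximation is c_2 = -0.880000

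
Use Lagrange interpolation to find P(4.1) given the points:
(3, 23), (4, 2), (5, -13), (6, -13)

Lagrange interpolation formula:
P(x) = Σ yᵢ × Lᵢ(x)
where Lᵢ(x) = Π_{j≠i} (x - xⱼ)/(xᵢ - xⱼ)

L_0(4.1) = (4.1 - 4)/(3 - 4) × (4.1 - 5)/(3 - 5) × (4.1 - 6)/(3 - 6) = -0.028500
L_1(4.1) = (4.1 - 3)/(4 - 3) × (4.1 - 5)/(4 - 5) × (4.1 - 6)/(4 - 6) = 0.940500
L_2(4.1) = (4.1 - 3)/(5 - 3) × (4.1 - 4)/(5 - 4) × (4.1 - 6)/(5 - 6) = 0.104500
L_3(4.1) = (4.1 - 3)/(6 - 3) × (4.1 - 4)/(6 - 4) × (4.1 - 5)/(6 - 5) = -0.016500

P(4.1) = 23×L_0(4.1) + 2×L_1(4.1) + (-13)×L_2(4.1) + (-13)×L_3(4.1)
P(4.1) = 0.081500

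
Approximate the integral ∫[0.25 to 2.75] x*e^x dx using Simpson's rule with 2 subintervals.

f(x) = x*e^x
a = 0.25, b = 2.75, n = 2
h = (b - a)/n = 1.250000

Simpson's rule: (h/3)[f(x₀) + 4f(x₁) + 2f(x₂) + ... + f(xₙ)]

x_0 = 0.2500, f(x_0) = 0.321006, coefficient = 1
x_1 = 1.5000, f(x_1) = 6.722534, coefficient = 4
x_2 = 2.7500, f(x_2) = 43.017238, coefficient = 1

I ≈ (1.250000/3) × 70.228378 = 29.261824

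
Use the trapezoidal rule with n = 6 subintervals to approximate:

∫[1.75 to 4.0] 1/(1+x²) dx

f(x) = 1/(1+x²)
a = 1.75, b = 4.0, n = 6
h = (b - a)/n = 0.375000

Trapezoidal rule: (h/2)[f(x₀) + 2f(x₁) + 2f(x₂) + ... + f(xₙ)]

x_0 = 1.7500, f(x_0) = 0.246154, coefficient = 1
x_1 = 2.1250, f(x_1) = 0.181303, coefficient = 2
x_2 = 2.5000, f(x_2) = 0.137931, coefficient = 2
x_3 = 2.8750, f(x_3) = 0.107926, coefficient = 2
x_4 = 3.2500, f(x_4) = 0.086486, coefficient = 2
x_5 = 3.6250, f(x_5) = 0.070718, coefficient = 2
x_6 = 4.0000, f(x_6) = 0.058824, coefficient = 1

I ≈ (0.375000/2) × 1.473707 = 0.276320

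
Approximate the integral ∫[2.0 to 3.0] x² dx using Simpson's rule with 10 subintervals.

f(x) = x²
a = 2.0, b = 3.0, n = 10
h = (b - a)/n = 0.100000

Simpson's rule: (h/3)[f(x₀) + 4f(x₁) + 2f(x₂) + ... + f(xₙ)]

x_0 = 2.0000, f(x_0) = 4.000000, coefficient = 1
x_1 = 2.1000, f(x_1) = 4.410000, coefficient = 4
x_2 = 2.2000, f(x_2) = 4.840000, coefficient = 2
x_3 = 2.3000, f(x_3) = 5.290000, coefficient = 4
x_4 = 2.4000, f(x_4) = 5.760000, coefficient = 2
x_5 = 2.5000, f(x_5) = 6.250000, coefficient = 4
x_6 = 2.6000, f(x_6) = 6.760000, coefficient = 2
x_7 = 2.7000, f(x_7) = 7.290000, coefficient = 4
x_8 = 2.8000, f(x_8) = 7.840000, coefficient = 2
x_9 = 2.9000, f(x_9) = 8.410000, coefficient = 4
x_10 = 3.0000, f(x_10) = 9.000000, coefficient = 1

I ≈ (0.100000/3) × 190.000000 = 6.333333
Exact value: 6.333333
Error: 0.000000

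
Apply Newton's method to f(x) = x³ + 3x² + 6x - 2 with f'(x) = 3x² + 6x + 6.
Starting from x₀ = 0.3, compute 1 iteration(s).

f(x) = x³ + 3x² + 6x - 2
f'(x) = 3x² + 6x + 6
x₀ = 0.3

Newton-Raphson formula: x_{n+1} = x_n - f(x_n)/f'(x_n)

Iteration 1:
  f(0.300000) = 0.097000
  f'(0.300000) = 8.070000
  x_1 = 0.300000 - 0.097000/8.070000 = 0.287980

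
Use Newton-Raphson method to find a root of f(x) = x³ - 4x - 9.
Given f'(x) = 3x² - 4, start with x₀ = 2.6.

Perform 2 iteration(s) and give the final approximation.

f(x) = x³ - 4x - 9
f'(x) = 3x² - 4
x₀ = 2.6

Newton-Raphson formula: x_{n+1} = x_n - f(x_n)/f'(x_n)

Iteration 1:
  f(2.600000) = -1.824000
  f'(2.600000) = 16.280000
  x_1 = 2.600000 - (-1.824000)/16.280000 = 2.712039
Iteration 2:
  f(2.712039) = 0.099318
  f'(2.712039) = 18.065472
  x_2 = 2.712039 - 0.099318/18.065472 = 2.706542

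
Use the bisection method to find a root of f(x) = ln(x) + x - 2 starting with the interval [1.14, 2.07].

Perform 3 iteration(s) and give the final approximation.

f(x) = ln(x) + x - 2
Initial interval: [1.14, 2.07]

Iteration 1:
  c_1 = (1.140000 + 2.070000)/2 = 1.605000
  f(c_1) = f(1.605000) = 0.078124
  f(a) × f(c) < 0, new interval: [1.140000, 1.605000]
Iteration 2:
  c_2 = (1.140000 + 1.605000)/2 = 1.372500
  f(c_2) = f(1.372500) = -0.310866
  f(a) × f(c) ≥ 0, new interval: [1.372500, 1.605000]
Iteration 3:
  c_3 = (1.372500 + 1.605000)/2 = 1.488750
  f(c_3) = f(1.488750) = -0.113313
  f(a) × f(c) ≥ 0, new interval: [1.488750, 1.605000]

After 3 iteration(s), the approximation is c_3 = 1.488750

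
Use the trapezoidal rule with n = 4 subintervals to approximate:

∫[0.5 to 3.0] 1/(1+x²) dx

f(x) = 1/(1+x²)
a = 0.5, b = 3.0, n = 4
h = (b - a)/n = 0.625000

Trapezoidal rule: (h/2)[f(x₀) + 2f(x₁) + 2f(x₂) + ... + f(xₙ)]

x_0 = 0.5000, f(x_0) = 0.800000, coefficient = 1
x_1 = 1.1250, f(x_1) = 0.441379, coefficient = 2
x_2 = 1.7500, f(x_2) = 0.246154, coefficient = 2
x_3 = 2.3750, f(x_3) = 0.150588, coefficient = 2
x_4 = 3.0000, f(x_4) = 0.100000, coefficient = 1

I ≈ (0.625000/2) × 2.576243 = 0.805076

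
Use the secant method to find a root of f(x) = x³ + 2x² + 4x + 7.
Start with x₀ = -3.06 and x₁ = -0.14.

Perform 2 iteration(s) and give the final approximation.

f(x) = x³ + 2x² + 4x + 7
x₀ = -3.06, x₁ = -0.14

Secant formula: x_{n+1} = x_n - f(x_n)(x_n - x_{n-1})/(f(x_n) - f(x_{n-1}))

Iteration 1:
  f(-3.060000) = -15.165416
  f(-0.140000) = 6.476456
  x_2 = -0.140000 - 6.476456×(-0.140000 - (-3.060000))/(6.476456 - (-15.165416))
       = -1.013827
Iteration 2:
  f(-0.140000) = 6.476456
  f(-1.013827) = 3.958325
  x_3 = -1.013827 - 3.958325×(-1.013827 - (-0.140000))/(3.958325 - 6.476456)
       = -2.387422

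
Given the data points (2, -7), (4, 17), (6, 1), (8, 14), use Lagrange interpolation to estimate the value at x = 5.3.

Lagrange interpolation formula:
P(x) = Σ yᵢ × Lᵢ(x)
where Lᵢ(x) = Π_{j≠i} (x - xⱼ)/(xᵢ - xⱼ)

L_0(5.3) = (5.3 - 4)/(2 - 4) × (5.3 - 6)/(2 - 6) × (5.3 - 8)/(2 - 8) = -0.051188
L_1(5.3) = (5.3 - 2)/(4 - 2) × (5.3 - 6)/(4 - 6) × (5.3 - 8)/(4 - 8) = 0.389813
L_2(5.3) = (5.3 - 2)/(6 - 2) × (5.3 - 4)/(6 - 4) × (5.3 - 8)/(6 - 8) = 0.723937
L_3(5.3) = (5.3 - 2)/(8 - 2) × (5.3 - 4)/(8 - 4) × (5.3 - 6)/(8 - 6) = -0.062563

P(5.3) = (-7)×L_0(5.3) + 17×L_1(5.3) + 1×L_2(5.3) + 14×L_3(5.3)
P(5.3) = 6.833188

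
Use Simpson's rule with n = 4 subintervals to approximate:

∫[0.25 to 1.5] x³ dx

f(x) = x³
a = 0.25, b = 1.5, n = 4
h = (b - a)/n = 0.312500

Simpson's rule: (h/3)[f(x₀) + 4f(x₁) + 2f(x₂) + ... + f(xₙ)]

x_0 = 0.2500, f(x_0) = 0.015625, coefficient = 1
x_1 = 0.5625, f(x_1) = 0.177979, coefficient = 4
x_2 = 0.8750, f(x_2) = 0.669922, coefficient = 2
x_3 = 1.1875, f(x_3) = 1.674561, coefficient = 4
x_4 = 1.5000, f(x_4) = 3.375000, coefficient = 1

I ≈ (0.312500/3) × 12.140625 = 1.264648
Exact value: 1.264648
Error: 0.000000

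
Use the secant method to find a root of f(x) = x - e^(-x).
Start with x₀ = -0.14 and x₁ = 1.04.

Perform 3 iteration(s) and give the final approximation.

f(x) = x - e^(-x)
x₀ = -0.14, x₁ = 1.04

Secant formula: x_{n+1} = x_n - f(x_n)(x_n - x_{n-1})/(f(x_n) - f(x_{n-1}))

Iteration 1:
  f(-0.140000) = -1.290274
  f(1.040000) = 0.686545
  x_2 = 1.040000 - 0.686545×(1.040000 - (-0.140000))/(0.686545 - (-1.290274))
       = 0.630188
Iteration 2:
  f(1.040000) = 0.686545
  f(0.630188) = 0.097697
  x_3 = 0.630188 - 0.097697×(0.630188 - 1.040000)/(0.097697 - 0.686545)
       = 0.562196
Iteration 3:
  f(0.630188) = 0.097697
  f(0.562196) = -0.007760
  x_4 = 0.562196 - (-0.007760)×(0.562196 - 0.630188)/(-0.007760 - 0.097697)
       = 0.567199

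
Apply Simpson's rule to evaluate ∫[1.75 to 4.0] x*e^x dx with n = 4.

f(x) = x*e^x
a = 1.75, b = 4.0, n = 4
h = (b - a)/n = 0.562500

Simpson's rule: (h/3)[f(x₀) + 4f(x₁) + 2f(x₂) + ... + f(xₙ)]

x_0 = 1.7500, f(x_0) = 10.070555, coefficient = 1
x_1 = 2.3125, f(x_1) = 23.355423, coefficient = 4
x_2 = 2.8750, f(x_2) = 50.960594, coefficient = 2
x_3 = 3.4375, f(x_3) = 106.937491, coefficient = 4
x_4 = 4.0000, f(x_4) = 218.392600, coefficient = 1

I ≈ (0.562500/3) × 851.555996 = 159.666749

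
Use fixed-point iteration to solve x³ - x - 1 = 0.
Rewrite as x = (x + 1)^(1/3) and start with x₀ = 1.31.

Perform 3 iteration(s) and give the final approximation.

Equation: x³ - x - 1 = 0
Fixed-point form: x = (x + 1)^(1/3)
x₀ = 1.31

x_1 = g(1.310000) = 1.321916
x_2 = g(1.321916) = 1.324186
x_3 = g(1.324186) = 1.324617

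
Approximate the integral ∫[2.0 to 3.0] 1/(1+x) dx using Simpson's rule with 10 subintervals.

f(x) = 1/(1+x)
a = 2.0, b = 3.0, n = 10
h = (b - a)/n = 0.100000

Simpson's rule: (h/3)[f(x₀) + 4f(x₁) + 2f(x₂) + ... + f(xₙ)]

x_0 = 2.0000, f(x_0) = 0.333333, coefficient = 1
x_1 = 2.1000, f(x_1) = 0.322581, coefficient = 4
x_2 = 2.2000, f(x_2) = 0.312500, coefficient = 2
x_3 = 2.3000, f(x_3) = 0.303030, coefficient = 4
x_4 = 2.4000, f(x_4) = 0.294118, coefficient = 2
x_5 = 2.5000, f(x_5) = 0.285714, coefficient = 4
x_6 = 2.6000, f(x_6) = 0.277778, coefficient = 2
x_7 = 2.7000, f(x_7) = 0.270270, coefficient = 4
x_8 = 2.8000, f(x_8) = 0.263158, coefficient = 2
x_9 = 2.9000, f(x_9) = 0.256410, coefficient = 4
x_10 = 3.0000, f(x_10) = 0.250000, coefficient = 1

I ≈ (0.100000/3) × 8.630463 = 0.287682
Exact value: 0.287682
Error: 0.000000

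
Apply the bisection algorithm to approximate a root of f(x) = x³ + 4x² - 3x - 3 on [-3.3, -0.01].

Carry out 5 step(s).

f(x) = x³ + 4x² - 3x - 3
Initial interval: [-3.3, -0.01]

Iteration 1:
  c_1 = (-3.300000 + (-0.010000))/2 = -1.655000
  f(c_1) = f(-1.655000) = 8.388014
  f(a) × f(c) ≥ 0, new interval: [-1.655000, -0.010000]
Iteration 2:
  c_2 = (-1.655000 + (-0.010000))/2 = -0.832500
  f(c_2) = f(-0.832500) = 1.692756
  f(a) × f(c) ≥ 0, new interval: [-0.832500, -0.010000]
Iteration 3:
  c_3 = (-0.832500 + (-0.010000))/2 = -0.421250
  f(c_3) = f(-0.421250) = -1.101195
  f(a) × f(c) < 0, new interval: [-0.832500, -0.421250]
Iteration 4:
  c_4 = (-0.832500 + (-0.421250))/2 = -0.626875
  f(c_4) = f(-0.626875) = 0.206170
  f(a) × f(c) ≥ 0, new interval: [-0.626875, -0.421250]
Iteration 5:
  c_5 = (-0.626875 + (-0.421250))/2 = -0.524062
  f(c_5) = f(-0.524062) = -0.473176
  f(a) × f(c) < 0, new interval: [-0.626875, -0.524062]

After 5 iteration(s), the approximation is c_5 = -0.524062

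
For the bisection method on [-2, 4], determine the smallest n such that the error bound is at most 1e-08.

We need (b-a)/2^n ≤ 1e-08
(4 - (-2))/2^n ≤ 1e-08
6/2^n ≤ 1e-08
2^n ≥ 600000000
n ≥ log₂(600000000) = 29.16
n ≥ 30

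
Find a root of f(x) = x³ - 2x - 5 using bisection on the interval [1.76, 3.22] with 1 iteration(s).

f(x) = x³ - 2x - 5
Initial interval: [1.76, 3.22]

Iteration 1:
  c_1 = (1.760000 + 3.220000)/2 = 2.490000
  f(c_1) = f(2.490000) = 5.458249
  f(a) × f(c) < 0, new interval: [1.760000, 2.490000]

After 1 iteration(s), the approximation is c_1 = 2.490000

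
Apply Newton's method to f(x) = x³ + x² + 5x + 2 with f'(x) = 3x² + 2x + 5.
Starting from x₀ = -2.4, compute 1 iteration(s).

f(x) = x³ + x² + 5x + 2
f'(x) = 3x² + 2x + 5
x₀ = -2.4

Newton-Raphson formula: x_{n+1} = x_n - f(x_n)/f'(x_n)

Iteration 1:
  f(-2.400000) = -18.064000
  f'(-2.400000) = 17.480000
  x_1 = -2.400000 - (-18.064000)/17.480000 = -1.366590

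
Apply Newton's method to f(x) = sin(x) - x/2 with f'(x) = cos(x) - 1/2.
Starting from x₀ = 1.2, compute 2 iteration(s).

f(x) = sin(x) - x/2
f'(x) = cos(x) - 1/2
x₀ = 1.2

Newton-Raphson formula: x_{n+1} = x_n - f(x_n)/f'(x_n)

Iteration 1:
  f(1.200000) = 0.332039
  f'(1.200000) = -0.137642
  x_1 = 1.200000 - 0.332039/(-0.137642) = 3.612334
Iteration 2:
  f(3.612334) = -2.259714
  f'(3.612334) = -1.391232
  x_2 = 3.612334 - (-2.259714)/(-1.391232) = 1.988080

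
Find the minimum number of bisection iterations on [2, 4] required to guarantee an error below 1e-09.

We need (b-a)/2^n ≤ 1e-09
(4 - 2)/2^n ≤ 1e-09
2/2^n ≤ 1e-09
2^n ≥ 2000000000
n ≥ log₂(2000000000) = 30.90
n ≥ 31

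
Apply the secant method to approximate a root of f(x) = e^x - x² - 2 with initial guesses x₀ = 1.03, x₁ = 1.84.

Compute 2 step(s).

f(x) = e^x - x² - 2
x₀ = 1.03, x₁ = 1.84

Secant formula: x_{n+1} = x_n - f(x_n)(x_n - x_{n-1})/(f(x_n) - f(x_{n-1}))

Iteration 1:
  f(1.030000) = -0.259834
  f(1.840000) = 0.910938
  x_2 = 1.840000 - 0.910938×(1.840000 - 1.030000)/(0.910938 - (-0.259834))
       = 1.209767
Iteration 2:
  f(1.840000) = 0.910938
  f(1.209767) = -0.110833
  x_3 = 1.209767 - (-0.110833)×(1.209767 - 1.840000)/(-0.110833 - 0.910938)
       = 1.278129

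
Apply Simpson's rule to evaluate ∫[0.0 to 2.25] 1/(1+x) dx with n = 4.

f(x) = 1/(1+x)
a = 0.0, b = 2.25, n = 4
h = (b - a)/n = 0.562500

Simpson's rule: (h/3)[f(x₀) + 4f(x₁) + 2f(x₂) + ... + f(xₙ)]

x_0 = 0.0000, f(x_0) = 1.000000, coefficient = 1
x_1 = 0.5625, f(x_1) = 0.640000, coefficient = 4
x_2 = 1.1250, f(x_2) = 0.470588, coefficient = 2
x_3 = 1.6875, f(x_3) = 0.372093, coefficient = 4
x_4 = 2.2500, f(x_4) = 0.307692, coefficient = 1

I ≈ (0.562500/3) × 6.297241 = 1.180733
Exact value: 1.178655
Error: 0.002078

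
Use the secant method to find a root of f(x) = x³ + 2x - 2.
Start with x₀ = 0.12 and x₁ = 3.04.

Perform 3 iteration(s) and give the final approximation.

f(x) = x³ + 2x - 2
x₀ = 0.12, x₁ = 3.04

Secant formula: x_{n+1} = x_n - f(x_n)(x_n - x_{n-1})/(f(x_n) - f(x_{n-1}))

Iteration 1:
  f(0.120000) = -1.758272
  f(3.040000) = 32.174464
  x_2 = 3.040000 - 32.174464×(3.040000 - 0.120000)/(32.174464 - (-1.758272))
       = 0.271304
Iteration 2:
  f(3.040000) = 32.174464
  f(0.271304) = -1.437423
  x_3 = 0.271304 - (-1.437423)×(0.271304 - 3.040000)/(-1.437423 - 32.174464)
       = 0.389708
Iteration 3:
  f(0.271304) = -1.437423
  f(0.389708) = -1.161398
  x_4 = 0.389708 - (-1.161398)×(0.389708 - 0.271304)/(-1.161398 - (-1.437423))
       = 0.887904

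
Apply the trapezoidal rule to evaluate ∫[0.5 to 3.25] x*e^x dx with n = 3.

f(x) = x*e^x
a = 0.5, b = 3.25, n = 3
h = (b - a)/n = 0.916667

Trapezoidal rule: (h/2)[f(x₀) + 2f(x₁) + 2f(x₂) + ... + f(xₙ)]

x_0 = 0.5000, f(x_0) = 0.824361, coefficient = 1
x_1 = 1.4167, f(x_1) = 5.841417, coefficient = 2
x_2 = 2.3333, f(x_2) = 24.061937, coefficient = 2
x_3 = 3.2500, f(x_3) = 83.818605, coefficient = 1

I ≈ (0.916667/2) × 144.449672 = 66.206100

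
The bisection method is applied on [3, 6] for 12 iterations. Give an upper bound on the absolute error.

Bisection error bound: |error| ≤ (b-a)/2^n
|error| ≤ (6 - 3)/2^12 = 3/2^12
|error| ≤ 0.0007324219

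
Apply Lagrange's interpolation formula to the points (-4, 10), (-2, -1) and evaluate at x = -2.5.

Lagrange interpolation formula:
P(x) = Σ yᵢ × Lᵢ(x)
where Lᵢ(x) = Π_{j≠i} (x - xⱼ)/(xᵢ - xⱼ)

L_0(-2.5) = (-2.5 - (-2))/(-4 - (-2)) = 0.250000
L_1(-2.5) = (-2.5 - (-4))/(-2 - (-4)) = 0.750000

P(-2.5) = 10×L_0(-2.5) + (-1)×L_1(-2.5)
P(-2.5) = 1.750000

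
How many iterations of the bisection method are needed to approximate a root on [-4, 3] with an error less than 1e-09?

We need (b-a)/2^n ≤ 1e-09
(3 - (-4))/2^n ≤ 1e-09
7/2^n ≤ 1e-09
2^n ≥ 7000000000
n ≥ log₂(7000000000) = 32.70
n ≥ 33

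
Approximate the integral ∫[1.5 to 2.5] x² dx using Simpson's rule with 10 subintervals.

f(x) = x²
a = 1.5, b = 2.5, n = 10
h = (b - a)/n = 0.100000

Simpson's rule: (h/3)[f(x₀) + 4f(x₁) + 2f(x₂) + ... + f(xₙ)]

x_0 = 1.5000, f(x_0) = 2.250000, coefficient = 1
x_1 = 1.6000, f(x_1) = 2.560000, coefficient = 4
x_2 = 1.7000, f(x_2) = 2.890000, coefficient = 2
x_3 = 1.8000, f(x_3) = 3.240000, coefficient = 4
x_4 = 1.9000, f(x_4) = 3.610000, coefficient = 2
x_5 = 2.0000, f(x_5) = 4.000000, coefficient = 4
x_6 = 2.1000, f(x_6) = 4.410000, coefficient = 2
x_7 = 2.2000, f(x_7) = 4.840000, coefficient = 4
x_8 = 2.3000, f(x_8) = 5.290000, coefficient = 2
x_9 = 2.4000, f(x_9) = 5.760000, coefficient = 4
x_10 = 2.5000, f(x_10) = 6.250000, coefficient = 1

I ≈ (0.100000/3) × 122.500000 = 4.083333
Exact value: 4.083333
Error: 0.000000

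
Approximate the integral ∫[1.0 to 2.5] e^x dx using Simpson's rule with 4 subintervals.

f(x) = e^x
a = 1.0, b = 2.5, n = 4
h = (b - a)/n = 0.375000

Simpson's rule: (h/3)[f(x₀) + 4f(x₁) + 2f(x₂) + ... + f(xₙ)]

x_0 = 1.0000, f(x_0) = 2.718282, coefficient = 1
x_1 = 1.3750, f(x_1) = 3.955077, coefficient = 4
x_2 = 1.7500, f(x_2) = 5.754603, coefficient = 2
x_3 = 2.1250, f(x_3) = 8.372897, coefficient = 4
x_4 = 2.5000, f(x_4) = 12.182494, coefficient = 1

I ≈ (0.375000/3) × 75.721878 = 9.465235
Exact value: 9.464212
Error: 0.001023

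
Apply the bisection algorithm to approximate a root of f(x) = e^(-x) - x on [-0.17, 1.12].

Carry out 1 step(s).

f(x) = e^(-x) - x
Initial interval: [-0.17, 1.12]

Iteration 1:
  c_1 = (-0.170000 + 1.120000)/2 = 0.475000
  f(c_1) = f(0.475000) = 0.146885
  f(a) × f(c) ≥ 0, new interval: [0.475000, 1.120000]

After 1 iteration(s), the approximation is c_1 = 0.475000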